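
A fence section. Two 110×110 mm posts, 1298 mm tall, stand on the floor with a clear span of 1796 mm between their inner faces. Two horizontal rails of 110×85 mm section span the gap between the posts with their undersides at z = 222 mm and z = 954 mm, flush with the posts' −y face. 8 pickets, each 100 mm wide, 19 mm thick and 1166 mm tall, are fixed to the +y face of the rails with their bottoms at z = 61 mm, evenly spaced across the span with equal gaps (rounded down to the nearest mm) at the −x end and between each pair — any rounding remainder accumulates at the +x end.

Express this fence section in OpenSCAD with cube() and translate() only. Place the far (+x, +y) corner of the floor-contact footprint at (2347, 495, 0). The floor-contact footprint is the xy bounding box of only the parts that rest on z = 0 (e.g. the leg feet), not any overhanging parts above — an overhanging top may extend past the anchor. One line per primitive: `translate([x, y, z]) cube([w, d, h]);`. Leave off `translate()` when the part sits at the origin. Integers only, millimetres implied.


translate([331, 385, 0]) cube([110, 110, 1298]);
translate([2237, 385, 0]) cube([110, 110, 1298]);
translate([441, 385, 222]) cube([1796, 110, 85]);
translate([441, 385, 954]) cube([1796, 110, 85]);
translate([551, 495, 61]) cube([100, 19, 1166]);
translate([761, 495, 61]) cube([100, 19, 1166]);
translate([971, 495, 61]) cube([100, 19, 1166]);
translate([1181, 495, 61]) cube([100, 19, 1166]);
translate([1391, 495, 61]) cube([100, 19, 1166]);
translate([1601, 495, 61]) cube([100, 19, 1166]);
translate([1811, 495, 61]) cube([100, 19, 1166]);
translate([2021, 495, 61]) cube([100, 19, 1166]);


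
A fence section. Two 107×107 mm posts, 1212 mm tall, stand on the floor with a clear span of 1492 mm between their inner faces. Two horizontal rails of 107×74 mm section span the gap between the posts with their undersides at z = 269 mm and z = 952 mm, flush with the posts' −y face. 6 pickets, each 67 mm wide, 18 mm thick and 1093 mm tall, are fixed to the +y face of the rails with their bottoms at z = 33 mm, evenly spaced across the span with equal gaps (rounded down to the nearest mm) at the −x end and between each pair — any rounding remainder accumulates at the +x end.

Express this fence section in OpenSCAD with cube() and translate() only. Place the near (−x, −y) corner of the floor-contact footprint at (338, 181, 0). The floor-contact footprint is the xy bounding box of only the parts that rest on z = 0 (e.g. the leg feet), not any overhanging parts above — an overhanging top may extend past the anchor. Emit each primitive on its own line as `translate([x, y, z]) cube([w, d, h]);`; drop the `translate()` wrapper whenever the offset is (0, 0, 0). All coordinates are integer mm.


translate([338, 181, 0]) cube([107, 107, 1212]);
translate([1937, 181, 0]) cube([107, 107, 1212]);
translate([445, 181, 269]) cube([1492, 107, 74]);
translate([445, 181, 952]) cube([1492, 107, 74]);
translate([600, 288, 33]) cube([67, 18, 1093]);
translate([822, 288, 33]) cube([67, 18, 1093]);
translate([1044, 288, 33]) cube([67, 18, 1093]);
translate([1266, 288, 33]) cube([67, 18, 1093]);
translate([1488, 288, 33]) cube([67, 18, 1093]);
translate([1710, 288, 33]) cube([67, 18, 1093]);


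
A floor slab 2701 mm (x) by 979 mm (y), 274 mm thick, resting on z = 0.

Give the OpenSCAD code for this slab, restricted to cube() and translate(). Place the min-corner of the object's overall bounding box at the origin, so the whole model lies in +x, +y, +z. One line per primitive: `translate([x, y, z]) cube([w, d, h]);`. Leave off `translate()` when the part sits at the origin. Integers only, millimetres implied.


cube([2701, 979, 274]);


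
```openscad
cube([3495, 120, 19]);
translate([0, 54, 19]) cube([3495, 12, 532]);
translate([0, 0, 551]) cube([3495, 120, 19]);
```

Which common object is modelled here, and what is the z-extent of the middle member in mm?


An I-beam. The web height is 532 mm.

Two wide flanges with a thin centred web — an I-beam. Overall 570 mm minus two 19 mm flanges gives a web of 570 − 2·19 = 532 mm.


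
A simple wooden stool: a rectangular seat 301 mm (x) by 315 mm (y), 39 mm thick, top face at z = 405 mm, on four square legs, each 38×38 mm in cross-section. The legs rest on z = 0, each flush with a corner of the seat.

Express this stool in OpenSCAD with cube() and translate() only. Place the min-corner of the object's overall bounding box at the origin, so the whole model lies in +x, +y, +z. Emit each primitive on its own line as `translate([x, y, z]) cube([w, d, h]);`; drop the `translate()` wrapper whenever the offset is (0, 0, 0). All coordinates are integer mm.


translate([0, 0, 366]) cube([301, 315, 39]);
cube([38, 38, 366]);
translate([263, 0, 0]) cube([38, 38, 366]);
translate([0, 277, 0]) cube([38, 38, 366]);
translate([263, 277, 0]) cube([38, 38, 366]);


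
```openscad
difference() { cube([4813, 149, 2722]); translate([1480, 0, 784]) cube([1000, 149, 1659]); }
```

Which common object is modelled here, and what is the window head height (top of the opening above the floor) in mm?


A wall with a window opening. The window head height is 2443 mm.

A wall with a rectangular opening subtracted — a window. Sill at z = 784, opening 1659 mm tall, so the head is at 784 + 1659 = 2443 mm.


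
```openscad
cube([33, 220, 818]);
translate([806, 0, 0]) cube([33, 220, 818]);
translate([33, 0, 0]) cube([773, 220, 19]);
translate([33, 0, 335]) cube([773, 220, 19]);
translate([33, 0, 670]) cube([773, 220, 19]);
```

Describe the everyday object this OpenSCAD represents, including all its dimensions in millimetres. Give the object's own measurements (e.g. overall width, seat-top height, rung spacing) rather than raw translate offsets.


An open bookshelf. Two side panels, each 33 mm thick, 220 mm deep and 818 mm tall, stand 839 mm apart (outside-to-outside). Between them sit 3 shelves, each 19 mm thick and 220 mm deep, spanning the full gap between the sides. The bottom shelf rests on the floor (its underside at z = 0) and the clear gap between one shelf's top and the next shelf's underside is 316 mm.


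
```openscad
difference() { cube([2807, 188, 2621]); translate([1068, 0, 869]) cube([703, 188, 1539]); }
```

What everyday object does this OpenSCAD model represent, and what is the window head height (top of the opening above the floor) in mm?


A wall with a window opening. The window head height is 2408 mm.

A wall with a rectangular opening subtracted — a window. Sill at z = 869, opening 1539 mm tall, so the head is at 869 + 1539 = 2408 mm.


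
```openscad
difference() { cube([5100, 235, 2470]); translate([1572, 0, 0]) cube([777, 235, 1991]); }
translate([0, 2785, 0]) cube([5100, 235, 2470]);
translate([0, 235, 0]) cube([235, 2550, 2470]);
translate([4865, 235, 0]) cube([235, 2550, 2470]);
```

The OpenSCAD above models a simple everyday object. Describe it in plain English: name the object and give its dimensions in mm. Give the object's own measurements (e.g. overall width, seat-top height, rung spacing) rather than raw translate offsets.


A single room: four walls, each 2470 mm tall and 235 mm thick, enclosing an outside footprint 5100×3020 mm (x × y), no floor or roof. The front and back walls (−y and +y sides) run the full x-width; the side walls fit between their inner faces. A door opening 777 mm wide and 1991 mm tall is cut through the front wall from the floor up, its −x edge 1572 mm from the wall's −x end.


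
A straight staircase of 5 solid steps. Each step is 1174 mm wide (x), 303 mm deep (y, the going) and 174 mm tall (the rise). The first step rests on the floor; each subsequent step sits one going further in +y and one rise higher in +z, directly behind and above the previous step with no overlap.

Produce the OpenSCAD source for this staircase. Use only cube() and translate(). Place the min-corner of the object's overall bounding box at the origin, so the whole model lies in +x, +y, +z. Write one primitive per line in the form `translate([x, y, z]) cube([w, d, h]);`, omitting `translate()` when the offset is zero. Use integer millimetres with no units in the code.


cube([1174, 303, 174]);
translate([0, 303, 174]) cube([1174, 303, 174]);
translate([0, 606, 348]) cube([1174, 303, 174]);
translate([0, 909, 522]) cube([1174, 303, 174]);
translate([0, 1212, 696]) cube([1174, 303, 174]);


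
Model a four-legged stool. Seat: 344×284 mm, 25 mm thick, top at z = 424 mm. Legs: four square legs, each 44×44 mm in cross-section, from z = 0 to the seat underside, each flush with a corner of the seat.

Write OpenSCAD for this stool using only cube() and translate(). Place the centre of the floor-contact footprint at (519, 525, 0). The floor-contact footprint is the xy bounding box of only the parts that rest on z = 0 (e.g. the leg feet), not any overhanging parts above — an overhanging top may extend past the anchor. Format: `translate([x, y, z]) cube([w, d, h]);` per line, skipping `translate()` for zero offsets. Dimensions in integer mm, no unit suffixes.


// leg_h = 424 - 25 = 399
translate([347, 383, 399]) cube([344, 284, 25]);
translate([347, 383, 0]) cube([44, 44, 399]);
translate([647, 383, 0]) cube([44, 44, 399]);
translate([347, 623, 0]) cube([44, 44, 399]);
translate([647, 623, 0]) cube([44, 44, 399]);


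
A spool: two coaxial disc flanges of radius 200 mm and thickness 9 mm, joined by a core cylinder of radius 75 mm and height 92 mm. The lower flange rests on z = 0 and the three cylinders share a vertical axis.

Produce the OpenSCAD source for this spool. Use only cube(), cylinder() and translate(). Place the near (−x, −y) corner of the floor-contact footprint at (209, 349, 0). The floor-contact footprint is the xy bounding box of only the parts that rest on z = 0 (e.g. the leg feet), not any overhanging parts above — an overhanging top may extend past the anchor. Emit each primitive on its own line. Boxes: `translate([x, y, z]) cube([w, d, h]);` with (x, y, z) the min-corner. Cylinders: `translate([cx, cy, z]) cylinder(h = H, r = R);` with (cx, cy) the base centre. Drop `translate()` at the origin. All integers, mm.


translate([409, 549, 0]) cylinder(h = 9, r = 200);
translate([409, 549, 9]) cylinder(h = 92, r = 75);
translate([409, 549, 101]) cylinder(h = 9, r = 200);


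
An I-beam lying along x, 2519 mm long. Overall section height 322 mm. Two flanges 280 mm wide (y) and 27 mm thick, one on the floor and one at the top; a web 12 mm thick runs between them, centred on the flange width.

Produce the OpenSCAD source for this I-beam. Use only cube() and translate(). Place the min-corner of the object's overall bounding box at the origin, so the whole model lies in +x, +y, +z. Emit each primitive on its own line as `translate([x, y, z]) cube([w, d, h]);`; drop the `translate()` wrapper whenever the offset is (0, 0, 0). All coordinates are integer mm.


cube([2519, 280, 27]);
translate([0, 134, 27]) cube([2519, 12, 268]);
translate([0, 0, 295]) cube([2519, 280, 27]);


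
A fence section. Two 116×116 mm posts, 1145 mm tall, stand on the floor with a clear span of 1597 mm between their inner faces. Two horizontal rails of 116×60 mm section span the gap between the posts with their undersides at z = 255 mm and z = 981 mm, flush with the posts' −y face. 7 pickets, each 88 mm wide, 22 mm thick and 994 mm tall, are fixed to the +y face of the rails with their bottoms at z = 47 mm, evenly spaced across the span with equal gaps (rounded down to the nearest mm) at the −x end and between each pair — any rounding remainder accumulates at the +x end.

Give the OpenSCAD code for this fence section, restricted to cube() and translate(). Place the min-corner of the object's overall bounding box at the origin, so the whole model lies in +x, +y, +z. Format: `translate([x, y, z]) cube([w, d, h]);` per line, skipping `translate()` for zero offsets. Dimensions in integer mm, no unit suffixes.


cube([116, 116, 1145]);
translate([1713, 0, 0]) cube([116, 116, 1145]);
translate([116, 0, 255]) cube([1597, 116, 60]);
translate([116, 0, 981]) cube([1597, 116, 60]);
translate([238, 116, 47]) cube([88, 22, 994]);
translate([448, 116, 47]) cube([88, 22, 994]);
translate([658, 116, 47]) cube([88, 22, 994]);
translate([868, 116, 47]) cube([88, 22, 994]);
translate([1078, 116, 47]) cube([88, 22, 994]);
translate([1288, 116, 47]) cube([88, 22, 994]);
translate([1498, 116, 47]) cube([88, 22, 994]);


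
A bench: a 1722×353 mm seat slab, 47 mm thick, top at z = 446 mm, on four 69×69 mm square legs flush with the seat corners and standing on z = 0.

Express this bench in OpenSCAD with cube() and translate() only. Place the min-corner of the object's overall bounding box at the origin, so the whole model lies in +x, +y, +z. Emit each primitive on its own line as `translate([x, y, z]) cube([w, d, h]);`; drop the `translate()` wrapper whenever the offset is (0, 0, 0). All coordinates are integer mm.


translate([0, 0, 399]) cube([1722, 353, 47]);
cube([69, 69, 399]);
translate([0, 284, 0]) cube([69, 69, 399]);
translate([1653, 0, 0]) cube([69, 69, 399]);
translate([1653, 284, 0]) cube([69, 69, 399]);


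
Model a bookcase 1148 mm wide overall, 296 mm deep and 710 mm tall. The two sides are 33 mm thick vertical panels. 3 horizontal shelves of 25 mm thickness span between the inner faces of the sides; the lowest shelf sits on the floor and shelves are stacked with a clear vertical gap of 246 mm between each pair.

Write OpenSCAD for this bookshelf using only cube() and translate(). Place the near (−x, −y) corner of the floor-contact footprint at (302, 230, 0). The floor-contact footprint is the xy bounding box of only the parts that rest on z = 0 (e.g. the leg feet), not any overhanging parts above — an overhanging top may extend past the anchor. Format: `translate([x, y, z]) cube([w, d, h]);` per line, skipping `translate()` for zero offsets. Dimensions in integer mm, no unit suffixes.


translate([302, 230, 0]) cube([33, 296, 710]);
translate([1417, 230, 0]) cube([33, 296, 710]);
translate([335, 230, 0]) cube([1082, 296, 25]);
translate([335, 230, 271]) cube([1082, 296, 25]);
translate([335, 230, 542]) cube([1082, 296, 25]);


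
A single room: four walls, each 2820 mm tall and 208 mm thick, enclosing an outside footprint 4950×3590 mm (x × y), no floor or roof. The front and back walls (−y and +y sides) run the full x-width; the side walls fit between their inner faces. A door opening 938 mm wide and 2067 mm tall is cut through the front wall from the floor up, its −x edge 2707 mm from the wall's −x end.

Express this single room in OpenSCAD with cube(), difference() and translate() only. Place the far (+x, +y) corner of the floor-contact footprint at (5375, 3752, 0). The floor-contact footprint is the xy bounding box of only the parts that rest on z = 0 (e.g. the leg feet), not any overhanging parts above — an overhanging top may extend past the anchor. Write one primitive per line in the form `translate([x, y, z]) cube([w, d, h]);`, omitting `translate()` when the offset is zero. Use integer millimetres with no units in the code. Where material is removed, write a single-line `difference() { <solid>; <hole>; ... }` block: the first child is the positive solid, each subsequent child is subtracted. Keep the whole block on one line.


difference() { translate([425, 162, 0]) cube([4950, 208, 2820]); translate([3132, 162, 0]) cube([938, 208, 2067]); }
translate([425, 3544, 0]) cube([4950, 208, 2820]);
translate([425, 370, 0]) cube([208, 3174, 2820]);
translate([5167, 370, 0]) cube([208, 3174, 2820]);


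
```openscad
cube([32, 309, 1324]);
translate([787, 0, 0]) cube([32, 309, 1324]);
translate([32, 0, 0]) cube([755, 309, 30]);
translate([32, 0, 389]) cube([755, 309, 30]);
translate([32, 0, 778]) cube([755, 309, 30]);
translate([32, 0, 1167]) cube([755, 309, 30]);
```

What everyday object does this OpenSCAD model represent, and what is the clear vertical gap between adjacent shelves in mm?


A bookshelf. The clear shelf gap is 359 mm.

Two tall side panels with 4 horizontal boards between them — a bookshelf. The first two shelf undersides are at z = 0 and z = 389; with shelf thickness 30, the clear gap is 389 − 0 − 30 = 359 mm.


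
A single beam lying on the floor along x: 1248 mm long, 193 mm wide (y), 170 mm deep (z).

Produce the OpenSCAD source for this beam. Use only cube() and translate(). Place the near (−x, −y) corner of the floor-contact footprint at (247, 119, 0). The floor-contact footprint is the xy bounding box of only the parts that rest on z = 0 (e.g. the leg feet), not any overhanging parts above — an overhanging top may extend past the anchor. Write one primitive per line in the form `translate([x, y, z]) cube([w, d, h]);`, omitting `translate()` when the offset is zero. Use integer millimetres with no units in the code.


translate([247, 119, 0]) cube([1248, 193, 170]);


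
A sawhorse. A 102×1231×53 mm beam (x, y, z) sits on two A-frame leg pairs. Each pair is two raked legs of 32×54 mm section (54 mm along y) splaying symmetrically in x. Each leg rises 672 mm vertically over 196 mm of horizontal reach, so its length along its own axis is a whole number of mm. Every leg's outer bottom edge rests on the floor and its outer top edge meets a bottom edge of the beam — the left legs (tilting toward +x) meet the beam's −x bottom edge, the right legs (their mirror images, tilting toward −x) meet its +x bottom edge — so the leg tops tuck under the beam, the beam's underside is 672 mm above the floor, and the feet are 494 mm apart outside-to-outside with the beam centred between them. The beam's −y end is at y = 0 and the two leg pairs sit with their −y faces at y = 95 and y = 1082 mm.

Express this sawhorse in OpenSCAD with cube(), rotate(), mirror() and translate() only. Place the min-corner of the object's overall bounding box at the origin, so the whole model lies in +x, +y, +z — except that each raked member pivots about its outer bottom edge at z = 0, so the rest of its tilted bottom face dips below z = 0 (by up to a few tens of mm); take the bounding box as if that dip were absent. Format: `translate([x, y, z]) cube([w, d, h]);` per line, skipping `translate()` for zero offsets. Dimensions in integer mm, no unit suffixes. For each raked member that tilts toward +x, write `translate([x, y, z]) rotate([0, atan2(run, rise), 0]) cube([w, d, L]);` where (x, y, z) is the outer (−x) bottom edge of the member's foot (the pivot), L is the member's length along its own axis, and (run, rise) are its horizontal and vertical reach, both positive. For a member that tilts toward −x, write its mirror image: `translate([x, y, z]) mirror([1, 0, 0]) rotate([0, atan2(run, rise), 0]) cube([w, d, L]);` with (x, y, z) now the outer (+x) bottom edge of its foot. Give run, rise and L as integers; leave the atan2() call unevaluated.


translate([196, 0, 672]) cube([102, 1231, 53]);
translate([0, 95, 0]) rotate([0, atan2(196, 672), 0]) cube([32, 54, 700]);
translate([494, 95, 0]) mirror([1, 0, 0]) rotate([0, atan2(196, 672), 0]) cube([32, 54, 700]);
translate([0, 1082, 0]) rotate([0, atan2(196, 672), 0]) cube([32, 54, 700]);
translate([494, 1082, 0]) mirror([1, 0, 0]) rotate([0, atan2(196, 672), 0]) cube([32, 54, 700]);


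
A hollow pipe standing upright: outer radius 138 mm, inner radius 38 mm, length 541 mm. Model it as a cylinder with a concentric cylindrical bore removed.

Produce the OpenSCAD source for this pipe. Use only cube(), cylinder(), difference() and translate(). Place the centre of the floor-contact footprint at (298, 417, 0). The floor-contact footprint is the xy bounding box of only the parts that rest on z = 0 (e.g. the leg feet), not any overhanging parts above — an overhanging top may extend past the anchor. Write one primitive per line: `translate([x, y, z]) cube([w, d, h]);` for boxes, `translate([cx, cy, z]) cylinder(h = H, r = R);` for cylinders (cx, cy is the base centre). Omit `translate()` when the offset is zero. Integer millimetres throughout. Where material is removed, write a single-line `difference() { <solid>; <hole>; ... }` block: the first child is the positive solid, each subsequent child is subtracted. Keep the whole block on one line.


difference() { translate([298, 417, 0]) cylinder(h = 541, r = 138); translate([298, 417, 0]) cylinder(h = 541, r = 38); }


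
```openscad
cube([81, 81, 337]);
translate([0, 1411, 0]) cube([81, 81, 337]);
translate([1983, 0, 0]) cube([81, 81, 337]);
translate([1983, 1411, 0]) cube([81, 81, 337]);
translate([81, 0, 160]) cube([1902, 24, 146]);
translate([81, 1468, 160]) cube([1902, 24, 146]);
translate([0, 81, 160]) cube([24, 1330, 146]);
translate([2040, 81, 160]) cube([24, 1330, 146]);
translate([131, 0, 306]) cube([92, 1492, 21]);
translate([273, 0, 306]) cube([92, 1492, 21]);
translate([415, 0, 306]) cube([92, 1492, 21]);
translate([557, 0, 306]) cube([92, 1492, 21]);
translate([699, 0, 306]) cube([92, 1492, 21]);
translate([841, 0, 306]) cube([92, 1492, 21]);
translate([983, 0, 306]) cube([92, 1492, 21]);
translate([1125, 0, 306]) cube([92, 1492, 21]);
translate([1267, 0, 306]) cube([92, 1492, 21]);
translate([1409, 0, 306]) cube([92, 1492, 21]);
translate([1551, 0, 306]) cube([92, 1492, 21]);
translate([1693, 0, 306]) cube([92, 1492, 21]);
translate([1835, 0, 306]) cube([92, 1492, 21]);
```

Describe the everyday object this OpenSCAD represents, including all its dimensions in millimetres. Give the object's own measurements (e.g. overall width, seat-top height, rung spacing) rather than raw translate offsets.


A bed frame 2064 mm long (x) by 1492 mm wide (y). Four 81×81 mm corner posts, 337 mm tall, at the corners of the footprint. Four rails of 24 mm thickness and 146 mm height run between adjacent posts with their undersides at z = 160 mm, their outer faces flush with the outside of the frame (the two x-running rails run between the posts' inner faces; the two y-running rails run between the posts' inner faces). 13 slats, each 92 mm wide (x) and 21 mm thick, lie across the top of the two x-running rails, running the full 1492 mm width of the frame in y; along x they sit between the end posts with a 50 mm gap after the −x posts and between neighbouring slats, leaving 56 mm before the +x posts.


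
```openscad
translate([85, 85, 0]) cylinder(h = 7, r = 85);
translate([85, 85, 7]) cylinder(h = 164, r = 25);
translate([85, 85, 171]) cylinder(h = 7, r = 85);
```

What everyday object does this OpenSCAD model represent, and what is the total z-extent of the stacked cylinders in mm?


A spool. The overall height is 178 mm.

Three coaxial cylinders, large–small–large — a spool. Two 7 mm flanges and a 164 mm core give 7 + 164 + 7 = 178 mm.


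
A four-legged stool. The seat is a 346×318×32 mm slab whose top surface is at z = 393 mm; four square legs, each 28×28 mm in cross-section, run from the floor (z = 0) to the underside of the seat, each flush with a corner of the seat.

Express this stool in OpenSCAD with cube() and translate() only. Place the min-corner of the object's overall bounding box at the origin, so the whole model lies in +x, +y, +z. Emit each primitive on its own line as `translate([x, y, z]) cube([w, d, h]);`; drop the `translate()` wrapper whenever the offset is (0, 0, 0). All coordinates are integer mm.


translate([0, 0, 361]) cube([346, 318, 32]);
cube([28, 28, 361]);
translate([318, 0, 0]) cube([28, 28, 361]);
translate([0, 290, 0]) cube([28, 28, 361]);
translate([318, 290, 0]) cube([28, 28, 361]);


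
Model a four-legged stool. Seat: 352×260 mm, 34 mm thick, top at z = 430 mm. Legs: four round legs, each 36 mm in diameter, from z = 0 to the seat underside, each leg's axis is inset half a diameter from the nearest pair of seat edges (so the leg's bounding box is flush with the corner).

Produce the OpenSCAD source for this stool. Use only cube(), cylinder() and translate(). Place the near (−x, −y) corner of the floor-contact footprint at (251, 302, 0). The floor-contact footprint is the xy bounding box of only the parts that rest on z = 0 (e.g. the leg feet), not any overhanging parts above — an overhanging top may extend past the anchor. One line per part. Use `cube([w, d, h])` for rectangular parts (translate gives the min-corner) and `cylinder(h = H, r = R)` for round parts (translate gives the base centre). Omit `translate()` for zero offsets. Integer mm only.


translate([251, 302, 396]) cube([352, 260, 34]);
translate([269, 320, 0]) cylinder(h = 396, r = 18);
translate([585, 320, 0]) cylinder(h = 396, r = 18);
translate([269, 544, 0]) cylinder(h = 396, r = 18);
translate([585, 544, 0]) cylinder(h = 396, r = 18);


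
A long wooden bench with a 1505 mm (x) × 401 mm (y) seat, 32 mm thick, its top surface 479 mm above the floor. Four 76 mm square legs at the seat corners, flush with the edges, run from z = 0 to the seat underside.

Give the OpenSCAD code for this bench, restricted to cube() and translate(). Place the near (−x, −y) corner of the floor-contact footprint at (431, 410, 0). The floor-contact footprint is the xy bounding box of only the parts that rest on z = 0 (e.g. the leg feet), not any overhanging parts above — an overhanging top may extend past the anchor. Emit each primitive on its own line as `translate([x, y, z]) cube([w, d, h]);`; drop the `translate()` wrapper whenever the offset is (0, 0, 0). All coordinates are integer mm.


translate([431, 410, 447]) cube([1505, 401, 32]);
translate([431, 410, 0]) cube([76, 76, 447]);
translate([431, 735, 0]) cube([76, 76, 447]);
translate([1860, 410, 0]) cube([76, 76, 447]);
translate([1860, 735, 0]) cube([76, 76, 447]);


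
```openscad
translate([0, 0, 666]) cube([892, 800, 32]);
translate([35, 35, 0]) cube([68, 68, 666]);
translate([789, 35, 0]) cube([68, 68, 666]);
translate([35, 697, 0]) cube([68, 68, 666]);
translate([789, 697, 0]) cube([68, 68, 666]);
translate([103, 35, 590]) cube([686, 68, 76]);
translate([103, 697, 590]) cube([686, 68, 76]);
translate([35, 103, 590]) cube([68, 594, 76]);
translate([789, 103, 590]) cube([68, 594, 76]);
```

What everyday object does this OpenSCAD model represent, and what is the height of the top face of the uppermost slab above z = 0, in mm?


A table. The table height is 698 mm.

A 892×800×32 slab sits at z = 666 on four 68 mm square posts — a table. The top surface is at 666 + 32 = 698 mm.


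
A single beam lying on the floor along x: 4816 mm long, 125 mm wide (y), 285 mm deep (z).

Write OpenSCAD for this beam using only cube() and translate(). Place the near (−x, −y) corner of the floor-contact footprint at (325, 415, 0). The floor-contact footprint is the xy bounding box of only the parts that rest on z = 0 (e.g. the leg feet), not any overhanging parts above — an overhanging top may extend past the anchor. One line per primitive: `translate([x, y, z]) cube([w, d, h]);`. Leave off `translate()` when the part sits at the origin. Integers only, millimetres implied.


translate([325, 415, 0]) cube([4816, 125, 285]);


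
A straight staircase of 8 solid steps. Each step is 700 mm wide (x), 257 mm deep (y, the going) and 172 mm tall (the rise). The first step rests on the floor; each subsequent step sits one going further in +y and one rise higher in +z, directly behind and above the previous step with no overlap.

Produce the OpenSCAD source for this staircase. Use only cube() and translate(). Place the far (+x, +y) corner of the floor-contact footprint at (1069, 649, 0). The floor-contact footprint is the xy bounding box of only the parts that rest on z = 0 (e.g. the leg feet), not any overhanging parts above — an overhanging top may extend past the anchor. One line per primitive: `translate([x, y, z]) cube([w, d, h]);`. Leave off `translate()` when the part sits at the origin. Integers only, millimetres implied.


translate([369, 392, 0]) cube([700, 257, 172]);
translate([369, 649, 172]) cube([700, 257, 172]);
translate([369, 906, 344]) cube([700, 257, 172]);
translate([369, 1163, 516]) cube([700, 257, 172]);
translate([369, 1420, 688]) cube([700, 257, 172]);
translate([369, 1677, 860]) cube([700, 257, 172]);
translate([369, 1934, 1032]) cube([700, 257, 172]);
translate([369, 2191, 1204]) cube([700, 257, 172]);


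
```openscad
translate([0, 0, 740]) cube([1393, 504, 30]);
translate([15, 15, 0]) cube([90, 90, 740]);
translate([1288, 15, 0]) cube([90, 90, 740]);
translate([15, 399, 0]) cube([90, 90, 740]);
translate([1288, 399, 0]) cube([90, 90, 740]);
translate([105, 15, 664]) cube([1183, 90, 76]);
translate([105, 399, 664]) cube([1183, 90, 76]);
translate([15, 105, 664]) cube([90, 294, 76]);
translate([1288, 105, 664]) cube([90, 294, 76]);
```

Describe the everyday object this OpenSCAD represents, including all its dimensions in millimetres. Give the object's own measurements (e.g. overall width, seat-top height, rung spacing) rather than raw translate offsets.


A rectangular dining table. The top is 1393×504×30 mm with its upper surface at z = 770 mm. It stands on four 90×90 mm square legs, each inset 15 mm from the nearest pair of top edges, running from the floor to the underside of the top. Four apron rails, 90 mm thick and 76 mm tall, run between adjacent legs with their top edges flush with the underside of the top and their outer faces flush with the legs' outer faces.


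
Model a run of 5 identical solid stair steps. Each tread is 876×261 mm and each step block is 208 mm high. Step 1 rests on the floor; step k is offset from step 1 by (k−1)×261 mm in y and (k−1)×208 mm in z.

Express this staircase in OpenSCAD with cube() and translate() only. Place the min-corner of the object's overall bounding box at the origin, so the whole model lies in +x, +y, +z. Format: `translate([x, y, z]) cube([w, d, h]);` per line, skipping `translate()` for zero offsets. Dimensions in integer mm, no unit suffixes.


cube([876, 261, 208]);
translate([0, 261, 208]) cube([876, 261, 208]);
translate([0, 522, 416]) cube([876, 261, 208]);
translate([0, 783, 624]) cube([876, 261, 208]);
translate([0, 1044, 832]) cube([876, 261, 208]);


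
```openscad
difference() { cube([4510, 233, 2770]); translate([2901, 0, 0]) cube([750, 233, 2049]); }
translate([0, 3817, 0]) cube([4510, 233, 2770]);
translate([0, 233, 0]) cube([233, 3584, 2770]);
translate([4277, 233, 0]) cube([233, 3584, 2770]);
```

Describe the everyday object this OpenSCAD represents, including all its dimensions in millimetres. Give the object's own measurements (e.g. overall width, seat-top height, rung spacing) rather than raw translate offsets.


A single room: four walls, each 2770 mm tall and 233 mm thick, enclosing an outside footprint 4510×4050 mm (x × y), no floor or roof. The front and back walls (−y and +y sides) run the full x-width; the side walls fit between their inner faces. A door opening 750 mm wide and 2049 mm tall is cut through the front wall from the floor up, its −x edge 2901 mm from the wall's −x end.


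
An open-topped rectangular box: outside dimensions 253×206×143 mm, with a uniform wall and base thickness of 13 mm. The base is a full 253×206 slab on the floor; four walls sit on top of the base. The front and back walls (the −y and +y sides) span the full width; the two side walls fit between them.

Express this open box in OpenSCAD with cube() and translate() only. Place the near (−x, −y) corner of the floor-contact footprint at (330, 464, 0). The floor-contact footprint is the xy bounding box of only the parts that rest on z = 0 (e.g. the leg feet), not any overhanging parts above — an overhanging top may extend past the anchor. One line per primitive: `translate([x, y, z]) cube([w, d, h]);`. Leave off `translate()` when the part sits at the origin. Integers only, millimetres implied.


translate([330, 464, 0]) cube([253, 206, 13]);
translate([330, 464, 13]) cube([253, 13, 130]);
translate([330, 657, 13]) cube([253, 13, 130]);
translate([330, 477, 13]) cube([13, 180, 130]);
translate([570, 477, 13]) cube([13, 180, 130]);


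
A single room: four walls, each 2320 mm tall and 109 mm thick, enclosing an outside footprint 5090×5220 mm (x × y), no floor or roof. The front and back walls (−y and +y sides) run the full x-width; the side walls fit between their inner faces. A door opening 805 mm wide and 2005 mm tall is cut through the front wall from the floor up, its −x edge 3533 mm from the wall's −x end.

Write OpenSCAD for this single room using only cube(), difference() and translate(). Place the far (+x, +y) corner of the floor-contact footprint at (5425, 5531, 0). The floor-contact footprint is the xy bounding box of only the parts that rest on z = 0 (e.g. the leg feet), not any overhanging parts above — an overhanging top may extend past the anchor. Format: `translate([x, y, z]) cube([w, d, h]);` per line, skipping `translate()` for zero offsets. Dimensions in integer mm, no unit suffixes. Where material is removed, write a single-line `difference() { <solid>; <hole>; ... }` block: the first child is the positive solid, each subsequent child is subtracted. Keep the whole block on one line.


difference() { translate([335, 311, 0]) cube([5090, 109, 2320]); translate([3868, 311, 0]) cube([805, 109, 2005]); }
translate([335, 5422, 0]) cube([5090, 109, 2320]);
translate([335, 420, 0]) cube([109, 5002, 2320]);
translate([5316, 420, 0]) cube([109, 5002, 2320]);


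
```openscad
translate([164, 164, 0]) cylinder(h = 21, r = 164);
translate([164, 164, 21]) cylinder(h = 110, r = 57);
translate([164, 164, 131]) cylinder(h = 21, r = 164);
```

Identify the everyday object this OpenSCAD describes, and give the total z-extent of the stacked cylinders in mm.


A spool. The overall height is 152 mm.

Three coaxial cylinders, large–small–large — a spool. Two 21 mm flanges and a 110 mm core give 21 + 110 + 21 = 152 mm.


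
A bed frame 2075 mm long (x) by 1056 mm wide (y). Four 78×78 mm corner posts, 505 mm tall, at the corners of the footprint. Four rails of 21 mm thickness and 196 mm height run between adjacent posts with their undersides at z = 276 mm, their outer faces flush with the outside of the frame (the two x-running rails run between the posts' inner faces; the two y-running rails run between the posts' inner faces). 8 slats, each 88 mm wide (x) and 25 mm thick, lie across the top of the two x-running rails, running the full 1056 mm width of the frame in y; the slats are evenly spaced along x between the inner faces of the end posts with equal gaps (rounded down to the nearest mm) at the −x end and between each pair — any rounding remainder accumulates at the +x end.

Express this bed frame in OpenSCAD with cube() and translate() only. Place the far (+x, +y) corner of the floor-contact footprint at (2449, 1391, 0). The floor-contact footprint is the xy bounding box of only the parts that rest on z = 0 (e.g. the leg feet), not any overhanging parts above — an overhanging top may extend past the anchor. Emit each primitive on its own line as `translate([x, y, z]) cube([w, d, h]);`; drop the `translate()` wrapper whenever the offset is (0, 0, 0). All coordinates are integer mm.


// slat z = rail_z + rail_h = 276 + 196 = 472
// slat gap = ⌊(1919 − 8·88) / 9⌋ = 135
translate([374, 335, 0]) cube([78, 78, 505]);
translate([374, 1313, 0]) cube([78, 78, 505]);
translate([2371, 335, 0]) cube([78, 78, 505]);
translate([2371, 1313, 0]) cube([78, 78, 505]);
translate([452, 335, 276]) cube([1919, 21, 196]);
translate([452, 1370, 276]) cube([1919, 21, 196]);
translate([374, 413, 276]) cube([21, 900, 196]);
translate([2428, 413, 276]) cube([21, 900, 196]);
translate([587, 335, 472]) cube([88, 1056, 25]);
translate([810, 335, 472]) cube([88, 1056, 25]);
translate([1033, 335, 472]) cube([88, 1056, 25]);
translate([1256, 335, 472]) cube([88, 1056, 25]);
translate([1479, 335, 472]) cube([88, 1056, 25]);
translate([1702, 335, 472]) cube([88, 1056, 25]);
translate([1925, 335, 472]) cube([88, 1056, 25]);
translate([2148, 335, 472]) cube([88, 1056, 25]);


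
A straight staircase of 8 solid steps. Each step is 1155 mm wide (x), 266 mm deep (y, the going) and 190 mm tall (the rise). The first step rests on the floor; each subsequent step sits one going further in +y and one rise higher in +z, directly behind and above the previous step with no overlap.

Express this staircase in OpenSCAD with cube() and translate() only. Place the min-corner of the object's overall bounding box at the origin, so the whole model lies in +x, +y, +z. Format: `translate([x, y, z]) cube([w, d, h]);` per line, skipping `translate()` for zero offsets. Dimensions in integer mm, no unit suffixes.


cube([1155, 266, 190]);
translate([0, 266, 190]) cube([1155, 266, 190]);
translate([0, 532, 380]) cube([1155, 266, 190]);
translate([0, 798, 570]) cube([1155, 266, 190]);
translate([0, 1064, 760]) cube([1155, 266, 190]);
translate([0, 1330, 950]) cube([1155, 266, 190]);
translate([0, 1596, 1140]) cube([1155, 266, 190]);
translate([0, 1862, 1330]) cube([1155, 266, 190]);


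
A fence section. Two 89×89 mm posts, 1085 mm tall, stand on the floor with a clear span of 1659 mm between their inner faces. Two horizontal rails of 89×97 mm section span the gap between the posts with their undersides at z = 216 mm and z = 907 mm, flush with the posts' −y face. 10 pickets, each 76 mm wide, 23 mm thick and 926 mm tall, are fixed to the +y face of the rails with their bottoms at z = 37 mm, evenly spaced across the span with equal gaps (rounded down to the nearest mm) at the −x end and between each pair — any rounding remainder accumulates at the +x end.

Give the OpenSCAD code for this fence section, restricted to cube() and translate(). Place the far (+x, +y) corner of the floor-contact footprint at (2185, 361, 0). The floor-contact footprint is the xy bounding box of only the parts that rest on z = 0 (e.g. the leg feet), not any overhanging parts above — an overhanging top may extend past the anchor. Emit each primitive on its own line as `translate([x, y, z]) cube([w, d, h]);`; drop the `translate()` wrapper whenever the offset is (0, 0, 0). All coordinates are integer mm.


translate([348, 272, 0]) cube([89, 89, 1085]);
translate([2096, 272, 0]) cube([89, 89, 1085]);
translate([437, 272, 216]) cube([1659, 89, 97]);
translate([437, 272, 907]) cube([1659, 89, 97]);
translate([518, 361, 37]) cube([76, 23, 926]);
translate([675, 361, 37]) cube([76, 23, 926]);
translate([832, 361, 37]) cube([76, 23, 926]);
translate([989, 361, 37]) cube([76, 23, 926]);
translate([1146, 361, 37]) cube([76, 23, 926]);
translate([1303, 361, 37]) cube([76, 23, 926]);
translate([1460, 361, 37]) cube([76, 23, 926]);
translate([1617, 361, 37]) cube([76, 23, 926]);
translate([1774, 361, 37]) cube([76, 23, 926]);
translate([1931, 361, 37]) cube([76, 23, 926]);


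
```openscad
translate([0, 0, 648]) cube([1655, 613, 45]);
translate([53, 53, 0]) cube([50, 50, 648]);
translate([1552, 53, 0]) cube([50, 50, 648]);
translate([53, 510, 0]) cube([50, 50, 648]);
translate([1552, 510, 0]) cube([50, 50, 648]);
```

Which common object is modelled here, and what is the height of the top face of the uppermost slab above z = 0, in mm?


A table. The table height is 693 mm.

A 1655×613×45 slab sits at z = 648 on four 50 mm square posts — a table. The top surface is at 648 + 45 = 693 mm.


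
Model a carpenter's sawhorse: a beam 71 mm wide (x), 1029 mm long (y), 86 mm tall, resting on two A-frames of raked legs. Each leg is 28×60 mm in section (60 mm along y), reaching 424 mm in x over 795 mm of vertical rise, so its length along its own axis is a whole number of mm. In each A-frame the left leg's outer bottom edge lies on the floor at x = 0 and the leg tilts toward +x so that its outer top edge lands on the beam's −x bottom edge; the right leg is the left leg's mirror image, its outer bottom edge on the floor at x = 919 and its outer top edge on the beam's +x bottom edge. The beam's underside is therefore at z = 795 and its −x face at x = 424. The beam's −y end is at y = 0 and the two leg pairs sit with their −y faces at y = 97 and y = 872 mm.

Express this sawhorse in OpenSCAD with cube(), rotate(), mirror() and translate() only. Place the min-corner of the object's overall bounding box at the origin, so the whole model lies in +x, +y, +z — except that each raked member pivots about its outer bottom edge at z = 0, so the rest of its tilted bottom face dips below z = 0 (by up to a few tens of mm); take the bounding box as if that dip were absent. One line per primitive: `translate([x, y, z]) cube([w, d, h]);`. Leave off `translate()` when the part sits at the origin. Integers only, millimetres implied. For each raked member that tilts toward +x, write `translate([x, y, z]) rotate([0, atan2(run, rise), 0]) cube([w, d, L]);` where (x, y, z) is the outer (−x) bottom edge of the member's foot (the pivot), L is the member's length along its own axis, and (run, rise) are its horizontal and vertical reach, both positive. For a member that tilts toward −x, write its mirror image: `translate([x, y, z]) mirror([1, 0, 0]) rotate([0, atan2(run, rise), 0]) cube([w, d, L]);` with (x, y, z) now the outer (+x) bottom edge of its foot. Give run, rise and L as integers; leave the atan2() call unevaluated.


// leg length = √(424² + 795²) = 901
// right-leg outer foot x = 2·424 + 71 = 919
// beam min-corner = (424, 0, 795)
translate([424, 0, 795]) cube([71, 1029, 86]);
translate([0, 97, 0]) rotate([0, atan2(424, 795), 0]) cube([28, 60, 901]);
translate([919, 97, 0]) mirror([1, 0, 0]) rotate([0, atan2(424, 795), 0]) cube([28, 60, 901]);
translate([0, 872, 0]) rotate([0, atan2(424, 795), 0]) cube([28, 60, 901]);
translate([919, 872, 0]) mirror([1, 0, 0]) rotate([0, atan2(424, 795), 0]) cube([28, 60, 901]);
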